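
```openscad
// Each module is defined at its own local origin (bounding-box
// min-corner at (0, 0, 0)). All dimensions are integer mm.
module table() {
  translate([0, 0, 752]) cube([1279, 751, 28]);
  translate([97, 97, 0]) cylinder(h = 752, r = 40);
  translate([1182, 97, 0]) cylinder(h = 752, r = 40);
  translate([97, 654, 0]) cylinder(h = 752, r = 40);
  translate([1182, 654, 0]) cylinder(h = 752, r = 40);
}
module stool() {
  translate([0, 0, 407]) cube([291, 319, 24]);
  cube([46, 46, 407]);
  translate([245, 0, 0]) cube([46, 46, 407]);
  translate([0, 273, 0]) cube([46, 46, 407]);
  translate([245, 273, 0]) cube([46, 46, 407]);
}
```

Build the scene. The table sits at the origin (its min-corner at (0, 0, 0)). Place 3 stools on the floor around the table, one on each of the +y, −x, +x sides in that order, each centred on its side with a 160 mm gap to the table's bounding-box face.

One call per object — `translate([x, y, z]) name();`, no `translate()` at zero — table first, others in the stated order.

table();
translate([494, 911, 0]) stool();
translate([-451, 216, 0]) stool();
translate([1439, 216, 0]) stool();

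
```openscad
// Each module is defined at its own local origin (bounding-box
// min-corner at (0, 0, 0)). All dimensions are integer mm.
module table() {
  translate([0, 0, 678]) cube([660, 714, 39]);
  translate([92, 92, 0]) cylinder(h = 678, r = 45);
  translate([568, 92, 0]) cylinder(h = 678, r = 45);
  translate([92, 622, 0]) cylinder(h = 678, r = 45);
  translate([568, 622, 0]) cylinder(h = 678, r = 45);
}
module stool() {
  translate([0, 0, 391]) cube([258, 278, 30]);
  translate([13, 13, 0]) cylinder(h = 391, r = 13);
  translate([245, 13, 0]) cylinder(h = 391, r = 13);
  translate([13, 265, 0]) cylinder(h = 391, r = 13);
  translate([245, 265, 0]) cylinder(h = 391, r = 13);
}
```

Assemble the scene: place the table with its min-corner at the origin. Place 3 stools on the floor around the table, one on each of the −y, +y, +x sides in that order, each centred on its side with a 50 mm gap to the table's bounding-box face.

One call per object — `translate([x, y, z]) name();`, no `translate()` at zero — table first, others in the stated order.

table();
translate([201, -328, 0]) stool();
translate([201, 764, 0]) stool();
translate([710, 218, 0]) stool();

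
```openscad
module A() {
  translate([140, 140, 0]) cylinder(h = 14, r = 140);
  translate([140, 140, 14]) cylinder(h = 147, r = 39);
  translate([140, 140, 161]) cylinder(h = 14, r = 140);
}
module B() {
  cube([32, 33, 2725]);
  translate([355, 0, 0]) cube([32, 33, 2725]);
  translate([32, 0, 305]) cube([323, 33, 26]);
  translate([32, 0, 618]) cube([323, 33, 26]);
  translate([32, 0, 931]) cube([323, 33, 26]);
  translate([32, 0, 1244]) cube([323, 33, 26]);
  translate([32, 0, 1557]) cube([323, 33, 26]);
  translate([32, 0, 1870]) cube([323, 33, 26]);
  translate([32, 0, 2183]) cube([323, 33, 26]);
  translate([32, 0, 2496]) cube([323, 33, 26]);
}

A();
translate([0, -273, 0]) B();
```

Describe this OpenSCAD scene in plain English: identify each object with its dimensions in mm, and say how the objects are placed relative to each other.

A is a spool: two coaxial disc flanges of radius 140 mm and thickness 14 mm, joined by a core cylinder of radius 39 mm and height 147 mm. The lower flange rests on z = 0 and the three cylinders share a vertical axis.

B is a straight ladder. Two 32×33 mm vertical rails, 2725 mm tall, stand 387 mm apart (outside-to-outside) with their front faces coplanar on the −y side. 8 rungs, each 33 mm deep and 26 mm tall, span between the inner faces of the rails, front faces flush with the rails. The lowest rung's underside is at z = 305 mm and rungs are spaced 313 mm apart (underside to underside).

The ladder is on the floor beside the spool on its −y side.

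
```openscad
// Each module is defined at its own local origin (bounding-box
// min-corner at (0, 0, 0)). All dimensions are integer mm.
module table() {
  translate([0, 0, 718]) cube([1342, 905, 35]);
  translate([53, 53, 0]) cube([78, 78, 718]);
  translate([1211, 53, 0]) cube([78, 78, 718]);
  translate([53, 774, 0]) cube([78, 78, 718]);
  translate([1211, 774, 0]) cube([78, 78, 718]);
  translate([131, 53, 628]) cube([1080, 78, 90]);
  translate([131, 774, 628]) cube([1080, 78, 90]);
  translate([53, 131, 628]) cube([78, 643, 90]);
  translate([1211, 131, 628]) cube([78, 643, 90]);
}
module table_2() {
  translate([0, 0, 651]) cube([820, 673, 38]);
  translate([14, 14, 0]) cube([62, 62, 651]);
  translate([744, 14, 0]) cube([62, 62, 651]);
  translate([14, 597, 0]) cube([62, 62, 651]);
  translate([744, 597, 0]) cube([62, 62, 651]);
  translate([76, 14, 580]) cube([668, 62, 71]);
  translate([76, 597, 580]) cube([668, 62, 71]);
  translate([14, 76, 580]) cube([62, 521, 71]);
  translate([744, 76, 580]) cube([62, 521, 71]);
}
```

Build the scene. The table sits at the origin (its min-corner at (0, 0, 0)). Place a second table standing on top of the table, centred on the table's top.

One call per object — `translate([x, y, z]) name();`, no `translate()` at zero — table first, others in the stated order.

table();
translate([261, 116, 753]) table_2();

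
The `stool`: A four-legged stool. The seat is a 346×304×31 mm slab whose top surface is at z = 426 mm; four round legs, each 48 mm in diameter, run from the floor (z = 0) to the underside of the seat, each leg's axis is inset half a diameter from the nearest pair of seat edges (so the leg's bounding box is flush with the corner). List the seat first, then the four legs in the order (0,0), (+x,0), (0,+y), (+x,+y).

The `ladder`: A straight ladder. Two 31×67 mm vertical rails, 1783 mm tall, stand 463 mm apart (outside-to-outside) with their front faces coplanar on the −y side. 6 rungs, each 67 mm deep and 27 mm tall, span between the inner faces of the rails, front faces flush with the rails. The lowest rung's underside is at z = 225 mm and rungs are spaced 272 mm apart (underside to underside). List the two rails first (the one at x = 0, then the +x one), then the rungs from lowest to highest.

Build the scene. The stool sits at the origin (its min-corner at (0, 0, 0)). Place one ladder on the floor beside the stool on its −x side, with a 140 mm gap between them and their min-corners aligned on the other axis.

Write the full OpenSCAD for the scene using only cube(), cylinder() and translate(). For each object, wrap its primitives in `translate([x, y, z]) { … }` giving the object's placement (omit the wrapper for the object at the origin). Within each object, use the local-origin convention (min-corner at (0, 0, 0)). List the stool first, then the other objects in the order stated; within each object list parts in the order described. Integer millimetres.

translate([0, 0, 395]) cube([346, 304, 31]);
translate([24, 24, 0]) cylinder(h = 395, r = 24);
translate([322, 24, 0]) cylinder(h = 395, r = 24);
translate([24, 280, 0]) cylinder(h = 395, r = 24);
translate([322, 280, 0]) cylinder(h = 395, r = 24);
translate([-603, 0, 0]) {
  cube([31, 67, 1783]);
  translate([432, 0, 0]) cube([31, 67, 1783]);
  translate([31, 0, 225]) cube([401, 67, 27]);
  translate([31, 0, 497]) cube([401, 67, 27]);
  translate([31, 0, 769]) cube([401, 67, 27]);
  translate([31, 0, 1041]) cube([401, 67, 27]);
  translate([31, 0, 1313]) cube([401, 67, 27]);
  translate([31, 0, 1585]) cube([401, 67, 27]);
}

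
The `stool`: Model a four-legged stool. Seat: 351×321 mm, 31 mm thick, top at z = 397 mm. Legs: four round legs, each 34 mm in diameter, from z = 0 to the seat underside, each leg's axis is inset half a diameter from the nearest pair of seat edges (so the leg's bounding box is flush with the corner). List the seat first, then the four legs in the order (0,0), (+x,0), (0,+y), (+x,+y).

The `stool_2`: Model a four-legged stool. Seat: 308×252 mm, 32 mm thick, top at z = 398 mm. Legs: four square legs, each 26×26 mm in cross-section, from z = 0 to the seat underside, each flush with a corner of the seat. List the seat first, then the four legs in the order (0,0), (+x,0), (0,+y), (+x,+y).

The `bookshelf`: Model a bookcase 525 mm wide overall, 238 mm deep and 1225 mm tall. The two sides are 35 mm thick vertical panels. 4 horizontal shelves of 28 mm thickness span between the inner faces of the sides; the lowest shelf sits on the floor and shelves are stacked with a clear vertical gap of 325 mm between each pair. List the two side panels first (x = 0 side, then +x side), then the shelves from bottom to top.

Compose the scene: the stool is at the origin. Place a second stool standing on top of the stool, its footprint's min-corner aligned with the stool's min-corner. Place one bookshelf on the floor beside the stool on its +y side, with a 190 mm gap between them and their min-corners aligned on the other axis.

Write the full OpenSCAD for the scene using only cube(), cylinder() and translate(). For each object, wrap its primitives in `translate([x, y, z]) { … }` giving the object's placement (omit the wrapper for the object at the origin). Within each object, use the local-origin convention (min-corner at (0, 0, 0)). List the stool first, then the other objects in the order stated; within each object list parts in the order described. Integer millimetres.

translate([0, 0, 366]) cube([351, 321, 31]);
translate([17, 17, 0]) cylinder(h = 366, r = 17);
translate([334, 17, 0]) cylinder(h = 366, r = 17);
translate([17, 304, 0]) cylinder(h = 366, r = 17);
translate([334, 304, 0]) cylinder(h = 366, r = 17);
translate([0, 0, 397]) {
  translate([0, 0, 366]) cube([308, 252, 32]);
  cube([26, 26, 366]);
  translate([282, 0, 0]) cube([26, 26, 366]);
  translate([0, 226, 0]) cube([26, 26, 366]);
  translate([282, 226, 0]) cube([26, 26, 366]);
}
translate([0, 511, 0]) {
  cube([35, 238, 1225]);
  translate([490, 0, 0]) cube([35, 238, 1225]);
  translate([35, 0, 0]) cube([455, 238, 28]);
  translate([35, 0, 353]) cube([455, 238, 28]);
  translate([35, 0, 706]) cube([455, 238, 28]);
  translate([35, 0, 1059]) cube([455, 238, 28]);
}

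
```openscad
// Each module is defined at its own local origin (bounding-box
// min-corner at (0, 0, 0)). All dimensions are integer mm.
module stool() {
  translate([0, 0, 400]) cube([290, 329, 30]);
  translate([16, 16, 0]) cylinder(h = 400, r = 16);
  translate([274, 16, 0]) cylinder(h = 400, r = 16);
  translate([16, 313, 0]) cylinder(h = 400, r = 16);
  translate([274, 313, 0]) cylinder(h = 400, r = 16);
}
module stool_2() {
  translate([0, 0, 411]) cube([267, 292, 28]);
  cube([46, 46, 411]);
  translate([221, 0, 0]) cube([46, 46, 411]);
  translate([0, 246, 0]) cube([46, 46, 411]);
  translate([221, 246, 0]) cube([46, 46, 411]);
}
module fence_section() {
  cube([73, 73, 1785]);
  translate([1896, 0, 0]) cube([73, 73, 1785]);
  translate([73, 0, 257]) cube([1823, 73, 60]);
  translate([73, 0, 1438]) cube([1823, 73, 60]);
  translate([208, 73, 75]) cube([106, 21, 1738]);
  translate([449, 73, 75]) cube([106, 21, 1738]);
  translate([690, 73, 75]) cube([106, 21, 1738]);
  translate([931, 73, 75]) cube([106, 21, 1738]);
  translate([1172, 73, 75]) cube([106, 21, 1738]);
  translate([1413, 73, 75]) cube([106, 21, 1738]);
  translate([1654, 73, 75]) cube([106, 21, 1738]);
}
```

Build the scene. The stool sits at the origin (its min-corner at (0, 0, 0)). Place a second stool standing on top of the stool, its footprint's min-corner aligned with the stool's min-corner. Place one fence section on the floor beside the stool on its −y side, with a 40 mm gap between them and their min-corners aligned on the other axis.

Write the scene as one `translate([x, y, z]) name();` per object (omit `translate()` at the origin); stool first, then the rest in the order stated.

stool();
translate([0, 0, 430]) stool_2();
translate([0, -134, 0]) fence_section();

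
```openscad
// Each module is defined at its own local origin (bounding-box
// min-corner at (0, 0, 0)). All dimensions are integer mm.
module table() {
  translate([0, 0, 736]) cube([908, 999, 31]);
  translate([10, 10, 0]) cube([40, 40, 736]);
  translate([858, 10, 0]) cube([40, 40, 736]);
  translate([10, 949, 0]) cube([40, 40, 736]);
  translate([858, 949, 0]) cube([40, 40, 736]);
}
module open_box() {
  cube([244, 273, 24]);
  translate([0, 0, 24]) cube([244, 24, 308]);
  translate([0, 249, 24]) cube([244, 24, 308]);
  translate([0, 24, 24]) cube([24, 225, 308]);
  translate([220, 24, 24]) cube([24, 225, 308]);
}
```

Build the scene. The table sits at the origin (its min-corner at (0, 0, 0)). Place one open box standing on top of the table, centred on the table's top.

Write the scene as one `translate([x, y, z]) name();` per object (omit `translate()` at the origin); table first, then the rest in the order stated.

table();
translate([332, 363, 767]) open_box();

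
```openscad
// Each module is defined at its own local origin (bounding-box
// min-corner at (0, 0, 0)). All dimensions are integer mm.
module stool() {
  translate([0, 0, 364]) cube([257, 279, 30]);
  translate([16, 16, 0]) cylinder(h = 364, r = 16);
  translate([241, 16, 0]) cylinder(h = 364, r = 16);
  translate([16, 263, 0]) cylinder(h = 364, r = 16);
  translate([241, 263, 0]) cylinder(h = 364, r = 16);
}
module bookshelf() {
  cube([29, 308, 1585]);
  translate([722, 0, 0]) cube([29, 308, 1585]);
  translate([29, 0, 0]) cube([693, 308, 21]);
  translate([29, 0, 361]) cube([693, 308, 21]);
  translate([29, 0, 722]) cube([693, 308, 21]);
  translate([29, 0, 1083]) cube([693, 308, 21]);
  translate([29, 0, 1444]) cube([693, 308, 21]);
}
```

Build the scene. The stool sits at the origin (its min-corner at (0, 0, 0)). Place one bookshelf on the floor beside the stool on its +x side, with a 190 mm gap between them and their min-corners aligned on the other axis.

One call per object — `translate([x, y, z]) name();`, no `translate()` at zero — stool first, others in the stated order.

stool();
translate([447, 0, 0]) bookshelf();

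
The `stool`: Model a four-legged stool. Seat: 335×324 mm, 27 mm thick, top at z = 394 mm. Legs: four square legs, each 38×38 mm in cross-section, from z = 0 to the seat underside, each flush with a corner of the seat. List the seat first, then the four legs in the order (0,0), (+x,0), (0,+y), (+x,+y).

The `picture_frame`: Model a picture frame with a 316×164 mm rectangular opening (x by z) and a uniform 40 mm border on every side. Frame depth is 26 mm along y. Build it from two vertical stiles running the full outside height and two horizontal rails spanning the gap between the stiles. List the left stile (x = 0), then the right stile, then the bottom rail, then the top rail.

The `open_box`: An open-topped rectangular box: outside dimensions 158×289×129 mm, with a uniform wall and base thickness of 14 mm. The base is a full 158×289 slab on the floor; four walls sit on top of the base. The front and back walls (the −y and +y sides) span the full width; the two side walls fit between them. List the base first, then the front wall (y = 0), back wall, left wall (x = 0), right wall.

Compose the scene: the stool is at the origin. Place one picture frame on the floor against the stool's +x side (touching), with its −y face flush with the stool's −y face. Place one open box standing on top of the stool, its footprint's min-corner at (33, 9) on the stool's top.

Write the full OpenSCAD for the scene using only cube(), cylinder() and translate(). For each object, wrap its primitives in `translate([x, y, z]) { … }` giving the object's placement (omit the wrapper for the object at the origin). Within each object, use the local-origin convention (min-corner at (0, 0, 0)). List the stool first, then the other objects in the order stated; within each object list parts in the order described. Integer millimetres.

translate([0, 0, 367]) cube([335, 324, 27]);
cube([38, 38, 367]);
translate([297, 0, 0]) cube([38, 38, 367]);
translate([0, 286, 0]) cube([38, 38, 367]);
translate([297, 286, 0]) cube([38, 38, 367]);
translate([335, 0, 0]) {
  cube([40, 26, 244]);
  translate([356, 0, 0]) cube([40, 26, 244]);
  translate([40, 0, 0]) cube([316, 26, 40]);
  translate([40, 0, 204]) cube([316, 26, 40]);
}
translate([33, 9, 394]) {
  cube([158, 289, 14]);
  translate([0, 0, 14]) cube([158, 14, 115]);
  translate([0, 275, 14]) cube([158, 14, 115]);
  translate([0, 14, 14]) cube([14, 261, 115]);
  translate([144, 14, 14]) cube([14, 261, 115]);
}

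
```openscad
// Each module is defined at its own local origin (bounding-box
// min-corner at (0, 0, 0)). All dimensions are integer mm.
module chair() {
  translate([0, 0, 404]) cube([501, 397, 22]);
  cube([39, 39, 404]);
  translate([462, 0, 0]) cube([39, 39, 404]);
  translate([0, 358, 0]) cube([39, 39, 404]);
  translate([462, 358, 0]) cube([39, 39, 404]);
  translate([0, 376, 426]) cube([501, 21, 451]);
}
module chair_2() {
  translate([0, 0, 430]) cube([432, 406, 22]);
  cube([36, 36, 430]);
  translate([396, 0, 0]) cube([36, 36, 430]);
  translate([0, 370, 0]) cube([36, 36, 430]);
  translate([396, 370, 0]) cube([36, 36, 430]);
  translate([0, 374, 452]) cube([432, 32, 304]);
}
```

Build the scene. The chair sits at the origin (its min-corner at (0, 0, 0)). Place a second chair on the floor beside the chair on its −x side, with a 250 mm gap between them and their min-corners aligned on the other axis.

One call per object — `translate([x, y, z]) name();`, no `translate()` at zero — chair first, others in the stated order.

chair();
translate([-682, 0, 0]) chair_2();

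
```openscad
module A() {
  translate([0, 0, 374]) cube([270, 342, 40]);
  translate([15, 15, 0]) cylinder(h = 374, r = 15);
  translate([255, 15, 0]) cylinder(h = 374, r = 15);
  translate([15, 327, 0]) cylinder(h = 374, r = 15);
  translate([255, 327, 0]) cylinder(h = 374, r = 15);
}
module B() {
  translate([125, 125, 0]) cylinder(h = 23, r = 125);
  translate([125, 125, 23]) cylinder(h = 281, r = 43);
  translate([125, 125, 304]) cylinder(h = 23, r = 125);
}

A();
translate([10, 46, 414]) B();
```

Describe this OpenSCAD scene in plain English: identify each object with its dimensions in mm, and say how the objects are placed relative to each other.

A is a simple wooden stool: a rectangular seat 270 mm (x) by 342 mm (y), 40 mm thick, top face at z = 414 mm, on four round legs, each 30 mm in diameter. The legs rest on z = 0, each leg's axis is inset half a diameter from the nearest pair of seat edges (so the leg's bounding box is flush with the corner).

B is a spool: two coaxial disc flanges of radius 125 mm and thickness 23 mm, joined by a core cylinder of radius 43 mm and height 281 mm. The lower flange rests on z = 0 and the three cylinders share a vertical axis.

The spool is on top of the stool, centred.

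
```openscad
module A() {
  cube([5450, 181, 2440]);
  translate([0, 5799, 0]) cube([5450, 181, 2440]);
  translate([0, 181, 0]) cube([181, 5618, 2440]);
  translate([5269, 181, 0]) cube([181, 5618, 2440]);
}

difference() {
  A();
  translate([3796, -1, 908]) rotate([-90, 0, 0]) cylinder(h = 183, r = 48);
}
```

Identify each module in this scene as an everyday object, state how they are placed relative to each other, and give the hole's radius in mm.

The subtracted cylinder has r = 48 mm.

A is a house frame. The house frame has a circular hole through its front wall. The hole's radius is 48 mm.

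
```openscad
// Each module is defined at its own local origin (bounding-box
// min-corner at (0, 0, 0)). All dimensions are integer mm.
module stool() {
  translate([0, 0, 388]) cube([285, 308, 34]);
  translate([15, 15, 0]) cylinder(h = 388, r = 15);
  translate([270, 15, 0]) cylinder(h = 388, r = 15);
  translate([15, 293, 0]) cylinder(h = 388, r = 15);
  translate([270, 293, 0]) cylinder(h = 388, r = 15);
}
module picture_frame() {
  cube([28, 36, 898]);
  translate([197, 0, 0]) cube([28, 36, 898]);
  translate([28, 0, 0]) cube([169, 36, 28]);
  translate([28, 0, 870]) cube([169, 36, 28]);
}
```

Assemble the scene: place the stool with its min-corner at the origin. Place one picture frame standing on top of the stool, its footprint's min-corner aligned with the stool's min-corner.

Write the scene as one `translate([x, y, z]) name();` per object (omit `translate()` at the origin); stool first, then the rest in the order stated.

stool();
translate([0, 0, 422]) picture_frame();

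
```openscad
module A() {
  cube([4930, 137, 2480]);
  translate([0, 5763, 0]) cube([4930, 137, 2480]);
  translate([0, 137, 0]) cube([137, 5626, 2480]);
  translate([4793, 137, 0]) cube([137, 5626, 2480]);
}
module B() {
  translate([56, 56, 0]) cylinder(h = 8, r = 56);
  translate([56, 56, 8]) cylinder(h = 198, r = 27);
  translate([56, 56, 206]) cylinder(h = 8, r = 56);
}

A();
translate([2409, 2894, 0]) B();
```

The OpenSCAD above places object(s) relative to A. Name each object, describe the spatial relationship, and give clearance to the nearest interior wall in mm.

Clearances: x = 2272, y = 2757; minimum 2272 mm.

A is a house frame. B is a spool. The spool sits inside the house frame, centred. The clearance to the nearest interior wall is 2272 mm.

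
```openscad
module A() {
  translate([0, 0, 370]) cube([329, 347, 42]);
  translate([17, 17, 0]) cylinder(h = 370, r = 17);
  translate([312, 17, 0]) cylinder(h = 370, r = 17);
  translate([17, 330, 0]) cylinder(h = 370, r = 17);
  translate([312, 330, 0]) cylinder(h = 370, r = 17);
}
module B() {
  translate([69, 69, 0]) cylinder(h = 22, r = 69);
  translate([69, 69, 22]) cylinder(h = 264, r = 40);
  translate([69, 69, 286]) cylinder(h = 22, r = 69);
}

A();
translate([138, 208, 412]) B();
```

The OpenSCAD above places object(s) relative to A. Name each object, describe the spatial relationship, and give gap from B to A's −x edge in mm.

The spool's min-x is at 138; the stool's min-x is 0; gap = 138 mm.

A is a stool. B is a spool. The spool is on top of the stool. The gap from the spool to the stool's −x edge is 138 mm.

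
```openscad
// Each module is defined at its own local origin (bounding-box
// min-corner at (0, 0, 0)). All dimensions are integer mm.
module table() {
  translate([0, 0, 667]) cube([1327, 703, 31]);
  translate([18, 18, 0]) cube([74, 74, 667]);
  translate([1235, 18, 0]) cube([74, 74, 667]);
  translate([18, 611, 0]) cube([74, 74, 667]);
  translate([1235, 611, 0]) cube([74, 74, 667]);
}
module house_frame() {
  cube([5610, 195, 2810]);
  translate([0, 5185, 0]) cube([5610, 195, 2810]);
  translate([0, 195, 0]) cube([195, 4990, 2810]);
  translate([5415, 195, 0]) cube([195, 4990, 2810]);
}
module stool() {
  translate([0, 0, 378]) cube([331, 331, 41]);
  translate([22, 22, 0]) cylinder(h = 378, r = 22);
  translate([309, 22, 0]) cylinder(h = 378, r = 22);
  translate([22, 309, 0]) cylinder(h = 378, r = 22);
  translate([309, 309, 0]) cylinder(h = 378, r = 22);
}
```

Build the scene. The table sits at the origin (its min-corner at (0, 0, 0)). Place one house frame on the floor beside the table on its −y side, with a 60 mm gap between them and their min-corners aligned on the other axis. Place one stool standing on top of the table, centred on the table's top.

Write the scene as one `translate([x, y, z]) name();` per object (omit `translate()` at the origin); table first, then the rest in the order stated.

table();
translate([0, -5440, 0]) house_frame();
translate([498, 186, 698]) stool();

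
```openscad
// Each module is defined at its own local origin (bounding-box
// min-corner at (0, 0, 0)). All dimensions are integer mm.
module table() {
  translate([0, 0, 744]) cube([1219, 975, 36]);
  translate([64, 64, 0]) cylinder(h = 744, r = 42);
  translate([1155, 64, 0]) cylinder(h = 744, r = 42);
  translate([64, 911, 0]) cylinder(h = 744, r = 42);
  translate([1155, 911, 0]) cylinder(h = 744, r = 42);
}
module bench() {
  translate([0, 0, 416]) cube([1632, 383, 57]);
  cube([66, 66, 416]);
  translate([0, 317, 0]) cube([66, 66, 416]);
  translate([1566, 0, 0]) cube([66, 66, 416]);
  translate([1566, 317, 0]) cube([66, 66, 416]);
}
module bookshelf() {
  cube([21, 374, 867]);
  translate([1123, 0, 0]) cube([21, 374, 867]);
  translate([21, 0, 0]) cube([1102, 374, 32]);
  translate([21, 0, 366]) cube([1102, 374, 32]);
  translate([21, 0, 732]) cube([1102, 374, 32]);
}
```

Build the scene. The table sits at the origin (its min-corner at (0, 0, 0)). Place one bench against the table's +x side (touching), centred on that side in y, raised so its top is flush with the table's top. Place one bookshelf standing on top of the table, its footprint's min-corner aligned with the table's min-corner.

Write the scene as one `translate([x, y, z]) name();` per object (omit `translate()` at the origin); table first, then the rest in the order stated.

table();
translate([1219, 296, 307]) bench();
translate([0, 0, 780]) bookshelf();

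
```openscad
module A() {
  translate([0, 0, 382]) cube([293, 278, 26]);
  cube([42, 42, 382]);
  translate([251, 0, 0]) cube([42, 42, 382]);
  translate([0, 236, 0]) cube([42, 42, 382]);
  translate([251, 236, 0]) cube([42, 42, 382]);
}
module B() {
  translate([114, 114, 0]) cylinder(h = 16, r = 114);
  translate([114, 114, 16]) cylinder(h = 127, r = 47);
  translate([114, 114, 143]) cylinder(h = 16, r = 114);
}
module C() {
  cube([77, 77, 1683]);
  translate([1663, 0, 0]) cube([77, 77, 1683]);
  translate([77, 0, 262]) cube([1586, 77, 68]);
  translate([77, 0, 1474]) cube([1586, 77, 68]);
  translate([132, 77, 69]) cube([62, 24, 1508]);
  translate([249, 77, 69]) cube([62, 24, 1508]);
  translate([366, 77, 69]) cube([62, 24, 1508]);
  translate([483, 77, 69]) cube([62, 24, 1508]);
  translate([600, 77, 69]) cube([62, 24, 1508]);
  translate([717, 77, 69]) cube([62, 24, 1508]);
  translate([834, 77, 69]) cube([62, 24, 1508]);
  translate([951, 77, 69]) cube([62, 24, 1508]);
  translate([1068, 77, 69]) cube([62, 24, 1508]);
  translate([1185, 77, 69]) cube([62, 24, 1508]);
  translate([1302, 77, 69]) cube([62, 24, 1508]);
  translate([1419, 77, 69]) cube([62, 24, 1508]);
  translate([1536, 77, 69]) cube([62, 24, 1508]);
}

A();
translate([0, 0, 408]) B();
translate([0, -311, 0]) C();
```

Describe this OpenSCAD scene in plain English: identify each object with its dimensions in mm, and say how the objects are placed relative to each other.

A is a four-legged stool. The seat is 293×278 mm, 26 mm thick, top at z = 408 mm. It stands on four square legs, each 42×42 mm in cross-section, from z = 0 to the seat underside, each flush with a corner of the seat.

B is a spool: two coaxial disc flanges of radius 114 mm and thickness 16 mm, joined by a core cylinder of radius 47 mm and height 127 mm. The lower flange rests on z = 0 and the three cylinders share a vertical axis.

C is a fence section. Two 77×77 mm posts, 1683 mm tall, stand on the floor with a clear span of 1586 mm between their inner faces. Two horizontal rails of 77×68 mm section span the gap between the posts with their undersides at z = 262 mm and z = 1474 mm, flush with the posts' −y face. 13 pickets, each 62 mm wide, 24 mm thick and 1508 mm tall, are fixed to the +y face of the rails with their bottoms at z = 69 mm, evenly spaced across the span with equal gaps (rounded down to the nearest mm) at the −x end and between each pair — any rounding remainder accumulates at the +x end.

The spool is on top of the stool. The fence section is on the floor beside the stool on its −y side.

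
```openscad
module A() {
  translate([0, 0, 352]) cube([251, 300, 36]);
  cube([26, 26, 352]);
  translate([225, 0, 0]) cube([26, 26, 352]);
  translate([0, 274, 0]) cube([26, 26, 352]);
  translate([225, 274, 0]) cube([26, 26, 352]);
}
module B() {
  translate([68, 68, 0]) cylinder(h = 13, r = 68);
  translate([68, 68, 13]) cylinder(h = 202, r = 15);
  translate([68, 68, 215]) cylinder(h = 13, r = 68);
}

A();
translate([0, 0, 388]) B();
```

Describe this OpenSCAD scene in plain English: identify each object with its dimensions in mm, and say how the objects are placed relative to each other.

A is a four-legged stool. The seat is 251×300 mm, 36 mm thick, top at z = 388 mm. It stands on four square legs, each 26×26 mm in cross-section, from z = 0 to the seat underside, each flush with a corner of the seat.

B is a spool: two coaxial disc flanges of radius 68 mm and thickness 13 mm, joined by a core cylinder of radius 15 mm and height 202 mm. The lower flange rests on z = 0 and the three cylinders share a vertical axis.

The spool is on top of the stool.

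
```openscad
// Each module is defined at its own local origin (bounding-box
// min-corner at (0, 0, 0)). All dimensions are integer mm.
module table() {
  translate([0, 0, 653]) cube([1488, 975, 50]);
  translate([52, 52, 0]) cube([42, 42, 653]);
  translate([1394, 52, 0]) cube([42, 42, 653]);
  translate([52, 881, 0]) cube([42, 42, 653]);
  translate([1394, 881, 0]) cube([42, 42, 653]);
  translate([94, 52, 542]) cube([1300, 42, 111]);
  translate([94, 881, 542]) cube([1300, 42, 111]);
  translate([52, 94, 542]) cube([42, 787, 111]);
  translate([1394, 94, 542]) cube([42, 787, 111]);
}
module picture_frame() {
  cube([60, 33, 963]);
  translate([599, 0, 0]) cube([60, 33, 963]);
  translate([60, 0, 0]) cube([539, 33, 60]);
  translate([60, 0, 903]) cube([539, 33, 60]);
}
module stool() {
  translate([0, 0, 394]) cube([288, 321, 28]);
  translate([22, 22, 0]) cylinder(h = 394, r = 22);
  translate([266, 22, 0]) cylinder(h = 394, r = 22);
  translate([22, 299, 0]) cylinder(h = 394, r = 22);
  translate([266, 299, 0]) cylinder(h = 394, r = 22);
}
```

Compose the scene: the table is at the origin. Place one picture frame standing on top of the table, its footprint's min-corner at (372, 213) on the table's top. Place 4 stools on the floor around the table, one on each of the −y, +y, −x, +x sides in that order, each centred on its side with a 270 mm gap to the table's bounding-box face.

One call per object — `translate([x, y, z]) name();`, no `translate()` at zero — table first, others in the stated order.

table();
translate([372, 213, 703]) picture_frame();
translate([600, -591, 0]) stool();
translate([600, 1245, 0]) stool();
translate([-558, 327, 0]) stool();
translate([1758, 327, 0]) stool();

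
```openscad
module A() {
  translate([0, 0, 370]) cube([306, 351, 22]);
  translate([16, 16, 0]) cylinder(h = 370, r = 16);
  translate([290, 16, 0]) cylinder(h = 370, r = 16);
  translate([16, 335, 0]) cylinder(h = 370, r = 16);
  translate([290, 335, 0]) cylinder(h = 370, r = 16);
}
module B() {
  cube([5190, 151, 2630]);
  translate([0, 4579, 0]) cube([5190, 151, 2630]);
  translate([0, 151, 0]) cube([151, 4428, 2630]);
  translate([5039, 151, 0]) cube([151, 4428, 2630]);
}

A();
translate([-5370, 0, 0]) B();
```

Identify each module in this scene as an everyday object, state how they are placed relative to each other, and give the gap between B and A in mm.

The house frame's nearest face is 180 mm from the stool's −x face.

A is a stool. B is a house frame. The house frame is on the floor beside the stool on its −x side. The gap between the house frame and the stool is 180 mm.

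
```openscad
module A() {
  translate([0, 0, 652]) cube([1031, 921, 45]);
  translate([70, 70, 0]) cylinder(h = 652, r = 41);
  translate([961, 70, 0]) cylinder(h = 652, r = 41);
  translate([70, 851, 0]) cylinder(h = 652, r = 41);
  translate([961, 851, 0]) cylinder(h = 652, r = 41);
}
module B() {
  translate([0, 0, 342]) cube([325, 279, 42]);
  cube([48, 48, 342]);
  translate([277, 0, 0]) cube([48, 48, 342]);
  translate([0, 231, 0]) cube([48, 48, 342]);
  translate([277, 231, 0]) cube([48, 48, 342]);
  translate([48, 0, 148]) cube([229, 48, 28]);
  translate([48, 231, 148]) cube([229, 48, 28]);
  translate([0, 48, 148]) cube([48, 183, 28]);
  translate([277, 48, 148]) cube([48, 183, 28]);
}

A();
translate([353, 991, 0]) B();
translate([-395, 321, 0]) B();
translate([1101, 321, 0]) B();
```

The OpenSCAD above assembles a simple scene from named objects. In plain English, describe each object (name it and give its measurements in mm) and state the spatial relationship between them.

A is a table: top 1031 mm (x) × 921 mm (y), 45 mm thick, upper face at z = 697 mm, on four round legs of 82 mm diameter, each leg's bounding box inset 29 mm from the nearest pair of top edges, running from z = 0 to the bottom of the top.

B is a four-legged stool. The seat is 325×279 mm, 42 mm thick, top at z = 384 mm. It stands on four square legs, each 48×48 mm in cross-section, from z = 0 to the seat underside, each flush with a corner of the seat. Four stretchers, 48 mm wide and 28 mm tall, connect adjacent legs with their undersides at z = 148 mm, each running between the inner faces of the legs it joins and aligned with the legs' outer faces on the other axis.

Three stools sit around the table at the +y, −x, +x sides.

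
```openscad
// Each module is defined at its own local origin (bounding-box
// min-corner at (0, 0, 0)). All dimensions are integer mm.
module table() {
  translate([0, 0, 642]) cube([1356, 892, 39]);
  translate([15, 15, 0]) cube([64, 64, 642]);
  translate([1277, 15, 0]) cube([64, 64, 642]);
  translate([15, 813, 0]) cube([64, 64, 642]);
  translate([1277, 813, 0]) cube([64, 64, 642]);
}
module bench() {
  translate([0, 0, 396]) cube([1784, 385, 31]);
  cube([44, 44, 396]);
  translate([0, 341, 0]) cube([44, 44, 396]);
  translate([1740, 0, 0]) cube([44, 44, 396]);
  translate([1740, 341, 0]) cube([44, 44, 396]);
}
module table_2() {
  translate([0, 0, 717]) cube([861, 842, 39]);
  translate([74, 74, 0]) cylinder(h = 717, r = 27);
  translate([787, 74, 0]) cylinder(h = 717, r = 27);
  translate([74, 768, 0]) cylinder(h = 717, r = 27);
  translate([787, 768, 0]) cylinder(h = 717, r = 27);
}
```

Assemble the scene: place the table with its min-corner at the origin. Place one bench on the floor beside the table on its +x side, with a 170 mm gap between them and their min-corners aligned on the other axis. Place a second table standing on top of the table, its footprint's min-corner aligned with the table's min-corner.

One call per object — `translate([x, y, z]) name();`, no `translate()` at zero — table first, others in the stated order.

table();
translate([1526, 0, 0]) bench();
translate([0, 0, 681]) table_2();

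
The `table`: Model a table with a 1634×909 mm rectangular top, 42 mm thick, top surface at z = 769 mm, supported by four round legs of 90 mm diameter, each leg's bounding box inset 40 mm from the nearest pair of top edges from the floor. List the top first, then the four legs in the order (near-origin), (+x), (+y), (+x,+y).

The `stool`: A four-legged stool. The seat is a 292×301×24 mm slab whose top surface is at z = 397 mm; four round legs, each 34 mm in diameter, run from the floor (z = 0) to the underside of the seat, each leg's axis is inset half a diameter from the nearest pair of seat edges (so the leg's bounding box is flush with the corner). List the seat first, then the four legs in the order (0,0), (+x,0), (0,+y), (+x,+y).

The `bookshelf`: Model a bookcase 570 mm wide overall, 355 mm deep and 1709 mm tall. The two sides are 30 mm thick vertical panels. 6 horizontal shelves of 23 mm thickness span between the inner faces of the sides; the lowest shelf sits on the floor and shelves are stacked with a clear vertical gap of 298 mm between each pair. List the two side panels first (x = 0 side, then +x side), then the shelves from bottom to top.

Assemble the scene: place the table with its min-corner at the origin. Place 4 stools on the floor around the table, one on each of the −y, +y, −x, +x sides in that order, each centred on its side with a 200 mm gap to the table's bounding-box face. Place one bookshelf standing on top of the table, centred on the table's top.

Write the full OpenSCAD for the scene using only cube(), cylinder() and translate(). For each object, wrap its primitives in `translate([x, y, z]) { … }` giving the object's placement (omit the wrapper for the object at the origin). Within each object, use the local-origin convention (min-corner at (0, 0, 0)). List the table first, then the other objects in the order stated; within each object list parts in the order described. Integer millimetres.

translate([0, 0, 727]) cube([1634, 909, 42]);
translate([85, 85, 0]) cylinder(h = 727, r = 45);
translate([1549, 85, 0]) cylinder(h = 727, r = 45);
translate([85, 824, 0]) cylinder(h = 727, r = 45);
translate([1549, 824, 0]) cylinder(h = 727, r = 45);
translate([671, -501, 0]) {
  translate([0, 0, 373]) cube([292, 301, 24]);
  translate([17, 17, 0]) cylinder(h = 373, r = 17);
  translate([275, 17, 0]) cylinder(h = 373, r = 17);
  translate([17, 284, 0]) cylinder(h = 373, r = 17);
  translate([275, 284, 0]) cylinder(h = 373, r = 17);
}
translate([671, 1109, 0]) {
  translate([0, 0, 373]) cube([292, 301, 24]);
  translate([17, 17, 0]) cylinder(h = 373, r = 17);
  translate([275, 17, 0]) cylinder(h = 373, r = 17);
  translate([17, 284, 0]) cylinder(h = 373, r = 17);
  translate([275, 284, 0]) cylinder(h = 373, r = 17);
}
translate([-492, 304, 0]) {
  translate([0, 0, 373]) cube([292, 301, 24]);
  translate([17, 17, 0]) cylinder(h = 373, r = 17);
  translate([275, 17, 0]) cylinder(h = 373, r = 17);
  translate([17, 284, 0]) cylinder(h = 373, r = 17);
  translate([275, 284, 0]) cylinder(h = 373, r = 17);
}
translate([1834, 304, 0]) {
  translate([0, 0, 373]) cube([292, 301, 24]);
  translate([17, 17, 0]) cylinder(h = 373, r = 17);
  translate([275, 17, 0]) cylinder(h = 373, r = 17);
  translate([17, 284, 0]) cylinder(h = 373, r = 17);
  translate([275, 284, 0]) cylinder(h = 373, r = 17);
}
translate([532, 277, 769]) {
  cube([30, 355, 1709]);
  translate([540, 0, 0]) cube([30, 355, 1709]);
  translate([30, 0, 0]) cube([510, 355, 23]);
  translate([30, 0, 321]) cube([510, 355, 23]);
  translate([30, 0, 642]) cube([510, 355, 23]);
  translate([30, 0, 963]) cube([510, 355, 23]);
  translate([30, 0, 1284]) cube([510, 355, 23]);
  translate([30, 0, 1605]) cube([510, 355, 23]);
}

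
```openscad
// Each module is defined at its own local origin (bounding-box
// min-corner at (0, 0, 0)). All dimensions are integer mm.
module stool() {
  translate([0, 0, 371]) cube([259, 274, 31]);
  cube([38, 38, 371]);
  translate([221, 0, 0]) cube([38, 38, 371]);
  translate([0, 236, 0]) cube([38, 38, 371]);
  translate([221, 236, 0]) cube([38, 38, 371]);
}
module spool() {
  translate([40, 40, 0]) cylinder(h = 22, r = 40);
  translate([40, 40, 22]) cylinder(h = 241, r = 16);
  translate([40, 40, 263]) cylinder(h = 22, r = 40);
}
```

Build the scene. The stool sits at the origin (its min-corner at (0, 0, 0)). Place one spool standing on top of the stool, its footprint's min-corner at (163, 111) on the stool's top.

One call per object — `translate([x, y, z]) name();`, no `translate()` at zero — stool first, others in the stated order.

stool();
translate([163, 111, 402]) spool();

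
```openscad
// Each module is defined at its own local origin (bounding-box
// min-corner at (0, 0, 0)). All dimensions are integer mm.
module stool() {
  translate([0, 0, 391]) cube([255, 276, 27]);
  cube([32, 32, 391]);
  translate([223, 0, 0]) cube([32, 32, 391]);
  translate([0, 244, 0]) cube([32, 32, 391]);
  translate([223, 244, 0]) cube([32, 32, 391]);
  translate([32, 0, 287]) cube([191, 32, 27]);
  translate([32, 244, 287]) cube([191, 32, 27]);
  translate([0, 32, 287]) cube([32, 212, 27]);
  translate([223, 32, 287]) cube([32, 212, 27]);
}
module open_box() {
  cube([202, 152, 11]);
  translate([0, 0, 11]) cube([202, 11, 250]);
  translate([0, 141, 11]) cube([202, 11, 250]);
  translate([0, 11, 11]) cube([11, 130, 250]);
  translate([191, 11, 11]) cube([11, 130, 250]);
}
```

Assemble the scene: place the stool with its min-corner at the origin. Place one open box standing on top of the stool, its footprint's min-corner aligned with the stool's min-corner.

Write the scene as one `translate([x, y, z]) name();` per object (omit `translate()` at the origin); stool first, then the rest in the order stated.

stool();
translate([0, 0, 418]) open_box();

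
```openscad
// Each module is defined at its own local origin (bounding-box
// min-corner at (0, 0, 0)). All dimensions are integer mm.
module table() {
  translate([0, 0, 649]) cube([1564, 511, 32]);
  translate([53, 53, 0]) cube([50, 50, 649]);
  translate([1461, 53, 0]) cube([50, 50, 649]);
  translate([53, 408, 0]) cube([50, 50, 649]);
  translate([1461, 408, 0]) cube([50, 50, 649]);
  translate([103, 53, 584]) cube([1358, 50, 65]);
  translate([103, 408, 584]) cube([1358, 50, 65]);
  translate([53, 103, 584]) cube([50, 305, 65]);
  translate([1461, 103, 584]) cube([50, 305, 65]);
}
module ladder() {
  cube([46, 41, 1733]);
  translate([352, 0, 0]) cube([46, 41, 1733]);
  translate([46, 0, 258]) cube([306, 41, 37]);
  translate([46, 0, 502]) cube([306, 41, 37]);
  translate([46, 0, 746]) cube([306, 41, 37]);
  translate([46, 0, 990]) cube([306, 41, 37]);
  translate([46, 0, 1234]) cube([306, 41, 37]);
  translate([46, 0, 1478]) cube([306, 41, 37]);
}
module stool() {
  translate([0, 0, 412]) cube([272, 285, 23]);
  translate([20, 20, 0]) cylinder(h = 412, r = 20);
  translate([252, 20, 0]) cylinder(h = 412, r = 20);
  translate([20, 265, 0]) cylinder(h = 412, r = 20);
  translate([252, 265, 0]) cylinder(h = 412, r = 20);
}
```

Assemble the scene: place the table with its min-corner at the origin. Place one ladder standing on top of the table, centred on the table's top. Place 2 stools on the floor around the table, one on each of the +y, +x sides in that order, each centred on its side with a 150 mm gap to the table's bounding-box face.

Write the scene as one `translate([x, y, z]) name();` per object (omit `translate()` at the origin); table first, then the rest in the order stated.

table();
translate([583, 235, 681]) ladder();
translate([646, 661, 0]) stool();
translate([1714, 113, 0]) stool();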